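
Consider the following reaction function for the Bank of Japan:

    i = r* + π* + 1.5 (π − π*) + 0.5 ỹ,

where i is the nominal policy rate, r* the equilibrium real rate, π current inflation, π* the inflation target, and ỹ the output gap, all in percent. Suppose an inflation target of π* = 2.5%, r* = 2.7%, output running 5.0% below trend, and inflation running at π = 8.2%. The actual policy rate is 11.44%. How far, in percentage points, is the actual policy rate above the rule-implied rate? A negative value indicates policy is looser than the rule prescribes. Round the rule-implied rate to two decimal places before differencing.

Output 5.0% below potential → ỹ = -5.0.
i = 2.7 + 2.5 + 1.5 × (8.2 − 2.5) + 0.5 × (-5.0)
   = 2.7 + 2.5 + 8.55 − 2.5 = 11.25
Deviation = 11.44 − 11.25 = 0.19 pp.

0.19 pp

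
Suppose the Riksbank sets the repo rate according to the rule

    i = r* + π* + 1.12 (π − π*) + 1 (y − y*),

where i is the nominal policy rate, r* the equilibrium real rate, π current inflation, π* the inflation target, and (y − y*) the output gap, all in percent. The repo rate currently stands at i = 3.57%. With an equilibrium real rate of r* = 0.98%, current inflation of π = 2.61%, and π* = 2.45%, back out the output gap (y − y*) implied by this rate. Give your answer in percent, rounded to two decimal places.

-0.04%

1 (y − y*) = 3.57 − 0.98 − 2.45 − 1.12 × (2.61 − 2.45) = -0.0392
(y − y*) = -0.0392 / 1 = -0.04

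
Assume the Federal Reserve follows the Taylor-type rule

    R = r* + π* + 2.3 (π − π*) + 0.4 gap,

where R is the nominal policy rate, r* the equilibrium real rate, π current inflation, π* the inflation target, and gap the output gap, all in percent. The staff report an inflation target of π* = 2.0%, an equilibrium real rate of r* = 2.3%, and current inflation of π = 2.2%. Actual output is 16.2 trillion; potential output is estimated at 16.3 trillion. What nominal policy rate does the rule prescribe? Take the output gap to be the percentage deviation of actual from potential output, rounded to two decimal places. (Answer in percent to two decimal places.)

Output gap = 100 × (16.2 − 16.3) / 16.3 = -0.61%.
R = 2.30 + 2.00 + 2.3 × (2.20 − 2.00) + 0.4 × (-0.61)
   = 2.30 + 2 + 0.46 − 0.244 = 4.52

4.52%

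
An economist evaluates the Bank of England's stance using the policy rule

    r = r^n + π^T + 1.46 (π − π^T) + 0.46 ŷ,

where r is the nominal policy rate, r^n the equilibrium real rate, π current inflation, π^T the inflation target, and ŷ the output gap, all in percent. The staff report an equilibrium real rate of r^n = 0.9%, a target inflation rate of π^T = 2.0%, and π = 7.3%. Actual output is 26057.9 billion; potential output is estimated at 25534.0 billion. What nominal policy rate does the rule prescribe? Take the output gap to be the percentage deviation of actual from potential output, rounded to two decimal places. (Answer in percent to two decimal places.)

Output gap = 100 × (26057.9 − 25534.0) / 25534.0 = 2.05%.
r = 0.90 + 2.00 + 1.46 × (7.30 − 2.00) + 0.46 × 2.05
   = 0.90 + 2 + 7.738 + 0.943 = 11.58

11.58%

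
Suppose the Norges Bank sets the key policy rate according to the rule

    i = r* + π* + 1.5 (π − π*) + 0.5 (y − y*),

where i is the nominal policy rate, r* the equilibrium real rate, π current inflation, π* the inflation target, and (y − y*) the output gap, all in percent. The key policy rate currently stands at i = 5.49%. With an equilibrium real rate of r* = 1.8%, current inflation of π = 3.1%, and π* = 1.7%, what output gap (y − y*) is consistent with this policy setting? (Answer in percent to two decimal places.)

0.5 (y − y*) = 5.49 − 1.8 − 1.7 − 1.5 × (3.1 − 1.7) = -0.11
(y − y*) = -0.11 / 0.5 = -0.22

-0.22%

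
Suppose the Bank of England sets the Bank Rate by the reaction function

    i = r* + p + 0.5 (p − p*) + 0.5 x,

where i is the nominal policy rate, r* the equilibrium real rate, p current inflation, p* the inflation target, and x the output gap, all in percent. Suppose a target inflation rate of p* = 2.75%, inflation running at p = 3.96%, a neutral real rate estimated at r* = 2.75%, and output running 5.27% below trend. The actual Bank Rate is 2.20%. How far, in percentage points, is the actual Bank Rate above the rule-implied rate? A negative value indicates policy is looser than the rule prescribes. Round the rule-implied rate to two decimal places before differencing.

-2.48 pp

Output 5.27% below potential → x = -5.27.
i = 2.75 + 3.96 + 0.5 × (3.96 − 2.75) + 0.5 × (-5.27)
   = 2.75 + 3.96 + 0.605 − 2.635 = 4.68
Deviation = 2.20 − 4.68 = -2.48 pp.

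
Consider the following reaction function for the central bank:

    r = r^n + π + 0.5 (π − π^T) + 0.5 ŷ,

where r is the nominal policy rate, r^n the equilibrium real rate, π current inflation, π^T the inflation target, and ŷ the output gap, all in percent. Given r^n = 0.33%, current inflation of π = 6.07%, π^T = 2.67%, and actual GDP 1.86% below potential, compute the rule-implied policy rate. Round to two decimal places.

7.17%

Output 1.86% below potential → ŷ = -1.86.
r = 0.33 + 6.07 + 0.5 × (6.07 − 2.67) + 0.5 × (-1.86)
   = 0.33 + 6.07 + 1.7 − 0.93 = 7.17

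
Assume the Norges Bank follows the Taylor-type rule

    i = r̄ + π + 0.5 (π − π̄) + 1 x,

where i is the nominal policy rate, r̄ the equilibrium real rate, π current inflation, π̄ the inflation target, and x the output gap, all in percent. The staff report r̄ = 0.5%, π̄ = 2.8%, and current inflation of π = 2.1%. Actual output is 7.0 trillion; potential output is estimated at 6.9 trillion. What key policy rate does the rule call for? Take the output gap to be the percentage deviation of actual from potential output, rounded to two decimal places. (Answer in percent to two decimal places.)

Output gap = 100 × (7.0 − 6.9) / 6.9 = 1.45%.
i = 0.50 + 2.10 + 0.5 × (2.10 − 2.80) + 1 × 1.45
   = 0.50 + 2.1 − 0.35 + 1.45 = 3.70

3.70%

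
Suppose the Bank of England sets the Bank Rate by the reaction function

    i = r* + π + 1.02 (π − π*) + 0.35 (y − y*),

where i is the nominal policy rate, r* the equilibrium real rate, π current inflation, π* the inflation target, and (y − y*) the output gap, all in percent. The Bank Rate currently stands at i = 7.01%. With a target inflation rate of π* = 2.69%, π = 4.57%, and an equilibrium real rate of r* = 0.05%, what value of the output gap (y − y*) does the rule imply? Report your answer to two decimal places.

0.35 (y − y*) = 7.01 − 0.05 − 4.57 − 1.02 × (4.57 − 2.69) = 0.4724
(y − y*) = 0.4724 / 0.35 = 1.35

1.35%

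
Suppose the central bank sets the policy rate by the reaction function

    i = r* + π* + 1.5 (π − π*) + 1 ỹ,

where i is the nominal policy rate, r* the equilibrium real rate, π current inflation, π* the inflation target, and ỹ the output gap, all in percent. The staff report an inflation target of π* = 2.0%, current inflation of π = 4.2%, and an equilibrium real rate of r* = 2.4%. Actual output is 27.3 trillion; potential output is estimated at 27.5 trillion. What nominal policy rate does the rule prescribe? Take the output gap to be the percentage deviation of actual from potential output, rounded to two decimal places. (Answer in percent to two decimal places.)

Output gap = 100 × (27.3 − 27.5) / 27.5 = -0.73%.
i = 2.40 + 2.00 + 1.5 × (4.20 − 2.00) + 1 × (-0.73)
   = 2.40 + 2 + 3.3 − 0.73 = 6.97

6.97%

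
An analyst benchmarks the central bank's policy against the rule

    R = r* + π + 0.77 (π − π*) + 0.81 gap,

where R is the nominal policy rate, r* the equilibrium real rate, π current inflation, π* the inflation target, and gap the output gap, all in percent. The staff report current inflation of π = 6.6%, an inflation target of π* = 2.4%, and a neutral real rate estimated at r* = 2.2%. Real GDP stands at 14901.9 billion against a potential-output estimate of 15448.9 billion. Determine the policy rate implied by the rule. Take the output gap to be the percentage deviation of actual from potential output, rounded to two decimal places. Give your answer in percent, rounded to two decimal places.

9.17%

Output gap = 100 × (14901.9 − 15448.9) / 15448.9 = -3.54%.
R = 2.20 + 6.60 + 0.77 × (6.60 − 2.40) + 0.81 × (-3.54)
   = 2.20 + 6.6 + 3.234 − 2.8674 = 9.17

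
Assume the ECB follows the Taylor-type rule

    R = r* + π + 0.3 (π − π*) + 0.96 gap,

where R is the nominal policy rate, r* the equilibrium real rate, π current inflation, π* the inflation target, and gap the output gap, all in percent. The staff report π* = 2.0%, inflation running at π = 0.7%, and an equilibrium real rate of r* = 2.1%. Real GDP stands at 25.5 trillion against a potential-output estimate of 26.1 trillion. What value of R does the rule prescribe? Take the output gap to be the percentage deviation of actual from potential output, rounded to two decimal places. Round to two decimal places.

Output gap = 100 × (25.5 − 26.1) / 26.1 = -2.30%.
R = 2.10 + 0.70 + 0.3 × (0.70 − 2.00) + 0.96 × (-2.30)
   = 2.10 + 0.7 − 0.39 − 2.208 = 0.20

0.20%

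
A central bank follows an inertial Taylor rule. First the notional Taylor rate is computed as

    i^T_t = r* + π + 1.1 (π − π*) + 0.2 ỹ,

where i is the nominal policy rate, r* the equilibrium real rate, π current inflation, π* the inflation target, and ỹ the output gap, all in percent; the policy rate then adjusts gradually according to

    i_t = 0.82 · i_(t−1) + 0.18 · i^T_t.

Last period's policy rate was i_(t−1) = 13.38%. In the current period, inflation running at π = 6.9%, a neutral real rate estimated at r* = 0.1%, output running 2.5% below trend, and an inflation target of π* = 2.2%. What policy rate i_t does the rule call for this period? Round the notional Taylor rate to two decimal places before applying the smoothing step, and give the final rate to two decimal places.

13.07%

Output 2.5% below potential → ỹ = -2.5.
i^T_t = 0.1 + 6.9 + 1.1 × (6.9 − 2.2) + 0.2 × (-2.5)
   = 0.1 + 6.9 + 5.17 − 0.5 = 11.67
i_t = 0.82 × 13.38 + 0.18 × 11.67 = 10.9716 + 2.1006 = 13.07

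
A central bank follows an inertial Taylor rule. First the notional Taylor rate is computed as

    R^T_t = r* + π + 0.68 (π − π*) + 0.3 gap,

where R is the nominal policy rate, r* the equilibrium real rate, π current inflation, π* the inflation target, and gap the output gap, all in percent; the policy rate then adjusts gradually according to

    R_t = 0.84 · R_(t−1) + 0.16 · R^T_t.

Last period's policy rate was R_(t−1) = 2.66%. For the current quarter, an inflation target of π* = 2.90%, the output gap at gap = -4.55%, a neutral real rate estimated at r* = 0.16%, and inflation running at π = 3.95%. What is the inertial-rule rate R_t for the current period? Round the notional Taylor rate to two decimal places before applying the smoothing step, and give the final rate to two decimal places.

R^T_t = 0.16 + 3.95 + 0.68 × (3.95 − 2.90) + 0.3 × (-4.55)
   = 0.16 + 3.95 + 0.714 − 1.365 = 3.46
R_t = 0.84 × 2.66 + 0.16 × 3.46 = 2.2344 + 0.5536 = 2.79

2.79%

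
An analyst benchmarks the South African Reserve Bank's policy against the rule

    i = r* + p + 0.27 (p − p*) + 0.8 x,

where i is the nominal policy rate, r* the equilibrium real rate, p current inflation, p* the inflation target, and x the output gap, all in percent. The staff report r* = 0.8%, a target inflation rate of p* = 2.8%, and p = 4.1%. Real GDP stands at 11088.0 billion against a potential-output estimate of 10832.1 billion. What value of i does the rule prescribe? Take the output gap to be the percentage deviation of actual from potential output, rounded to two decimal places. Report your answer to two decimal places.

Output gap = 100 × (11088.0 − 10832.1) / 10832.1 = 2.36%.
i = 0.80 + 4.10 + 0.27 × (4.10 − 2.80) + 0.8 × 2.36
   = 0.80 + 4.1 + 0.351 + 1.888 = 7.14

7.14%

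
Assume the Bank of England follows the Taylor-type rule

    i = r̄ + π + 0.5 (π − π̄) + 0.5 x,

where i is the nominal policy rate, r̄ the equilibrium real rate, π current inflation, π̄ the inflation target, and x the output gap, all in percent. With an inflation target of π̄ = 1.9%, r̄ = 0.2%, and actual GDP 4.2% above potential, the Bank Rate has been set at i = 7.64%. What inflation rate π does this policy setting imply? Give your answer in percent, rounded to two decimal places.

Output 4.2% above potential → x = 4.2.
Collecting π: i = r̄ + (1 + 0.5) π − 0.5 π̄ + 0.5 x
1.5 π = 7.64 − 0.2 + 0.5 × 1.9 − 0.5 × 4.2 = 6.29
π = 6.29 / 1.5 = 4.19

4.19%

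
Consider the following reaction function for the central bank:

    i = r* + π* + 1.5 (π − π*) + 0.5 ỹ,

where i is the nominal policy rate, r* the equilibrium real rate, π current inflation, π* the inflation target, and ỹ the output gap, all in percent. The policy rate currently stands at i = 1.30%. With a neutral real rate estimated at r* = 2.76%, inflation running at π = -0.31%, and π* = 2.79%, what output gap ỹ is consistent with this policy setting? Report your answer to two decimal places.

0.80%

0.5 ỹ = 1.30 − 2.76 − 2.79 − 1.5 × ((-0.31) − 2.79) = 0.4
ỹ = 0.4 / 0.5 = 0.80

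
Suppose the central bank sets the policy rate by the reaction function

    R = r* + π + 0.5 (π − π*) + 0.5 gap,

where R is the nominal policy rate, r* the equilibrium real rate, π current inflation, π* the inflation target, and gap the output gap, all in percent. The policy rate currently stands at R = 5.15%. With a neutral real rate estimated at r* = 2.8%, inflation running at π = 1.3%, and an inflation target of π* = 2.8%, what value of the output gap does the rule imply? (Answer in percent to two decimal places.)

0.5 gap = 5.15 − 2.8 − 1.3 − 0.5 × (1.3 − 2.8) = 1.8
gap = 1.8 / 0.5 = 3.60

3.60%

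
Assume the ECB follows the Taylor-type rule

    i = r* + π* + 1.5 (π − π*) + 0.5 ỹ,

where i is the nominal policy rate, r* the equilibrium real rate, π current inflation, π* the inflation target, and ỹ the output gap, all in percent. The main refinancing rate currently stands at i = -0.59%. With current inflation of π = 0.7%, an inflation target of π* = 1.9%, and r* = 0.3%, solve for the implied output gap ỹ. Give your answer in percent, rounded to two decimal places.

0.5 ỹ = -0.59 − 0.3 − 1.9 − 1.5 × (0.7 − 1.9) = -0.99
ỹ = -0.99 / 0.5 = -1.98

-1.98%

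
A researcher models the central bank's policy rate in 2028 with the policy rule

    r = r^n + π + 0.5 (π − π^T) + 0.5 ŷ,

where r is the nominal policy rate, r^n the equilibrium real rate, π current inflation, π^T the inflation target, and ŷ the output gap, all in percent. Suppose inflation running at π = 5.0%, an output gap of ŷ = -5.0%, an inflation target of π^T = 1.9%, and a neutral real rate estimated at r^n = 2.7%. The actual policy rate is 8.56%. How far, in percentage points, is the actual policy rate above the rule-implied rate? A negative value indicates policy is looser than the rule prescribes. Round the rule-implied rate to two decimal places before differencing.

1.81 pp

r = 2.7 + 5.0 + 0.5 × (5.0 − 1.9) + 0.5 × (-5.0)
   = 2.7 + 5 + 1.55 − 2.5 = 6.75
Deviation = 8.56 − 6.75 = 1.81 pp.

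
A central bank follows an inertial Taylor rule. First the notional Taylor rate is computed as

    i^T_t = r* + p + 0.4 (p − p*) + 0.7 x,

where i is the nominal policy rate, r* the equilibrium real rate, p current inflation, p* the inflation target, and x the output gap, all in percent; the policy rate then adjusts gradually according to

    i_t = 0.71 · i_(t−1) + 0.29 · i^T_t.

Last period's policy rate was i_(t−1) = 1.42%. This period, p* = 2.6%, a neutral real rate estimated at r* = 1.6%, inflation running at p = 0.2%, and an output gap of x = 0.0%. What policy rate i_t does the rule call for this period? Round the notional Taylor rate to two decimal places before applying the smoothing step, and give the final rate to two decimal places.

i^T_t = 1.6 + 0.2 + 0.4 × (0.2 − 2.6) + 0.7 × 0.0
   = 1.6 + 0.2 − 0.96 + 0 = 0.84
i_t = 0.71 × 1.42 + 0.29 × 0.84 = 1.0082 + 0.2436 = 1.25

1.25%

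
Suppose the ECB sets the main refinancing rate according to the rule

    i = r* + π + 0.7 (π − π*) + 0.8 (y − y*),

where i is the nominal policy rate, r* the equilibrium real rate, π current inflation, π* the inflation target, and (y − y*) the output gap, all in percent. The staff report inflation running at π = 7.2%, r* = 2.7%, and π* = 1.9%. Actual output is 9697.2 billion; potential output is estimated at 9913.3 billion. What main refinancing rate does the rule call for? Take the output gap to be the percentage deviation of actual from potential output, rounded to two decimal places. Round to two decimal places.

Output gap = 100 × (9697.2 − 9913.3) / 9913.3 = -2.18%.
i = 2.70 + 7.20 + 0.7 × (7.20 − 1.90) + 0.8 × (-2.18)
   = 2.70 + 7.2 + 3.71 − 1.744 = 11.87

11.87%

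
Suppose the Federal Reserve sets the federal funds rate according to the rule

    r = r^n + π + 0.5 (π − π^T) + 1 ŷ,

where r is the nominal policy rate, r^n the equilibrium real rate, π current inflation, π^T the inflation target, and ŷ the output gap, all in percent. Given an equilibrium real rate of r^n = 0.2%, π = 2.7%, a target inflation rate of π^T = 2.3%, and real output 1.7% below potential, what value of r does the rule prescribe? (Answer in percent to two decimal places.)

1.40%

Output 1.7% below potential → ŷ = -1.7.
r = 0.2 + 2.7 + 0.5 × (2.7 − 2.3) + 1 × (-1.7)
   = 0.2 + 2.7 + 0.2 − 1.7 = 1.40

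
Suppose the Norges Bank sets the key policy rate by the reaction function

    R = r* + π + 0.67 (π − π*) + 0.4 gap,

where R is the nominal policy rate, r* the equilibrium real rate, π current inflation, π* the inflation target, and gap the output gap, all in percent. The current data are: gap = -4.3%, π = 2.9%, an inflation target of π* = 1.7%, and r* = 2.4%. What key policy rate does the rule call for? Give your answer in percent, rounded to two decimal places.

R = 2.4 + 2.9 + 0.67 × (2.9 − 1.7) + 0.4 × (-4.3)
   = 2.4 + 2.9 + 0.804 − 1.72 = 4.38

4.38%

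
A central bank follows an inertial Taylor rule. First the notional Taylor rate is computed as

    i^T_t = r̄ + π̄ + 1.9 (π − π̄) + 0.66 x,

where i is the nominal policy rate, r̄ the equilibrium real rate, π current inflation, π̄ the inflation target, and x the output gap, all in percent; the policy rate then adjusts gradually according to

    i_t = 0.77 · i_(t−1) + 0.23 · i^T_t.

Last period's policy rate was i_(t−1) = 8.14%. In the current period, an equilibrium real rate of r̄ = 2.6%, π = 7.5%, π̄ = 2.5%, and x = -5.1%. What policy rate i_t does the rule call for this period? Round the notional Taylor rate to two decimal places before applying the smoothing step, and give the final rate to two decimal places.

8.85%

i^T_t = 2.6 + 2.5 + 1.9 × (7.5 − 2.5) + 0.66 × (-5.1)
   = 2.6 + 2.5 + 9.5 − 3.366 = 11.23
i_t = 0.77 × 8.14 + 0.23 × 11.23 = 6.2678 + 2.5829 = 8.85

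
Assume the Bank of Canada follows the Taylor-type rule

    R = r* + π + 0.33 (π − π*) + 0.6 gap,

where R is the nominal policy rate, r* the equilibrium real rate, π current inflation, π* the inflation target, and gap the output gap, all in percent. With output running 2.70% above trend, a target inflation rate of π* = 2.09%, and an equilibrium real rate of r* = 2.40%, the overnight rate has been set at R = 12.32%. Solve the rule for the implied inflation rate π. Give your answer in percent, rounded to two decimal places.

6.76%

Output 2.70% above potential → gap = 2.70.
Collecting π: R = r* + (1 + 0.33) π − 0.33 π* + 0.6 gap
1.33 π = 12.32 − 2.40 + 0.33 × 2.09 − 0.6 × 2.70 = 8.9897
π = 8.9897 / 1.33 = 6.76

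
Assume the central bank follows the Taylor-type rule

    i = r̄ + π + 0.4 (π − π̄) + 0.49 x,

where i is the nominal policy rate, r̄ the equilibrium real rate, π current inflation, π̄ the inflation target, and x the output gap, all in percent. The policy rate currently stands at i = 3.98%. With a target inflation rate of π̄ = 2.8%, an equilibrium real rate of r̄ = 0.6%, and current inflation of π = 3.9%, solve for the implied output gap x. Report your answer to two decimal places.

-1.96%

0.49 x = 3.98 − 0.6 − 3.9 − 0.4 × (3.9 − 2.8) = -0.96
x = -0.96 / 0.49 = -1.96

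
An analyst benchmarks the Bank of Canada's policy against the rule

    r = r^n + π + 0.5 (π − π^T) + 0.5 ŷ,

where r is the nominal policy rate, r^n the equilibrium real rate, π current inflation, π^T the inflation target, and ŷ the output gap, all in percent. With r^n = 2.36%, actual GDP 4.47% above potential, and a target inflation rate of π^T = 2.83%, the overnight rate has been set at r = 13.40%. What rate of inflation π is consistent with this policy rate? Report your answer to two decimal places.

6.81%

Output 4.47% above potential → ŷ = 4.47.
Collecting π: r = r^n + (1 + 0.5) π − 0.5 π^T + 0.5 ŷ
1.5 π = 13.40 − 2.36 + 0.5 × 2.83 − 0.5 × 4.47 = 10.22
π = 10.22 / 1.5 = 6.81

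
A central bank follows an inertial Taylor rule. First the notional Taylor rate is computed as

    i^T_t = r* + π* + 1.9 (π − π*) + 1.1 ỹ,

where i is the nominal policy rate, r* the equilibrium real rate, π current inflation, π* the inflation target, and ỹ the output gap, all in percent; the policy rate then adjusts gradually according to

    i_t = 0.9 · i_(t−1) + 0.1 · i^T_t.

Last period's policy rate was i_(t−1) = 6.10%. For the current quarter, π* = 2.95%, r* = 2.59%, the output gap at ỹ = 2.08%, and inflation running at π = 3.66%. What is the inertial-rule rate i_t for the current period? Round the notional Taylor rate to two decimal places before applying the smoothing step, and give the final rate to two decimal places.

i^T_t = 2.59 + 2.95 + 1.9 × (3.66 − 2.95) + 1.1 × 2.08
   = 2.59 + 2.95 + 1.349 + 2.288 = 9.18
i_t = 0.9 × 6.10 + 0.1 × 9.18 = 5.49 + 0.918 = 6.41

6.41%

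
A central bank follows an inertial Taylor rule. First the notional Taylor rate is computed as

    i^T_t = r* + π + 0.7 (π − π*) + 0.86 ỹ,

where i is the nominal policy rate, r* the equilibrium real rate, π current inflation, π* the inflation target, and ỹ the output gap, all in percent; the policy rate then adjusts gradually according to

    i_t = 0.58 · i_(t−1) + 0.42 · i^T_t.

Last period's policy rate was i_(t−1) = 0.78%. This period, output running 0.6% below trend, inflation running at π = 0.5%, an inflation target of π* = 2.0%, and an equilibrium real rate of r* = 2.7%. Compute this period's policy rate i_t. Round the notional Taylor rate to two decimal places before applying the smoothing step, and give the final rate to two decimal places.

Output 0.6% below potential → ỹ = -0.6.
i^T_t = 2.7 + 0.5 + 0.7 × (0.5 − 2.0) + 0.86 × (-0.6)
   = 2.7 + 0.5 − 1.05 − 0.516 = 1.63
i_t = 0.58 × 0.78 + 0.42 × 1.63 = 0.4524 + 0.6846 = 1.14

1.14%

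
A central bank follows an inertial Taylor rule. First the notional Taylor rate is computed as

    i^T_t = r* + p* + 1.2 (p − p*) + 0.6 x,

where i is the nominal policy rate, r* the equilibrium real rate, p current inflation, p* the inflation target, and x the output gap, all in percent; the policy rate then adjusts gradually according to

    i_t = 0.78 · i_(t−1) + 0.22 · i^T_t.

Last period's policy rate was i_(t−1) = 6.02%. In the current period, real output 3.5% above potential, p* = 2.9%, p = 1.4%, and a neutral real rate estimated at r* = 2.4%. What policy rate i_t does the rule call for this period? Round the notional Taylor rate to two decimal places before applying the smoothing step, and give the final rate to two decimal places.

Output 3.5% above potential → x = 3.5.
i^T_t = 2.4 + 2.9 + 1.2 × (1.4 − 2.9) + 0.6 × 3.5
   = 2.4 + 2.9 − 1.8 + 2.1 = 5.60
i_t = 0.78 × 6.02 + 0.22 × 5.60 = 4.6956 + 1.232 = 5.93

5.93%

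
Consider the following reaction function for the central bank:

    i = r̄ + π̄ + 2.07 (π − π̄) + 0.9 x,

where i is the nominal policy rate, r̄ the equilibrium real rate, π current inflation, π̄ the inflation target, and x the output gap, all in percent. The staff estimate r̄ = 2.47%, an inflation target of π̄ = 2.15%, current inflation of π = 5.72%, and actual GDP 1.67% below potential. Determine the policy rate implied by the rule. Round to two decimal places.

10.51%

Output 1.67% below potential → x = -1.67.
i = 2.47 + 2.15 + 2.07 × (5.72 − 2.15) + 0.9 × (-1.67)
   = 2.47 + 2.15 + 7.3899 − 1.503 = 10.51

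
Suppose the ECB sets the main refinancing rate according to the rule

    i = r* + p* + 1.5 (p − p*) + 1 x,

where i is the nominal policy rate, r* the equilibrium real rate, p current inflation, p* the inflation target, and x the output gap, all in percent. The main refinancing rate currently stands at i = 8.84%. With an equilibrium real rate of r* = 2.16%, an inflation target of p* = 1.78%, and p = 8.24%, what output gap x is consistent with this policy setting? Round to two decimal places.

1 x = 8.84 − 2.16 − 1.78 − 1.5 × (8.24 − 1.78) = -4.79
x = -4.79 / 1 = -4.79

-4.79%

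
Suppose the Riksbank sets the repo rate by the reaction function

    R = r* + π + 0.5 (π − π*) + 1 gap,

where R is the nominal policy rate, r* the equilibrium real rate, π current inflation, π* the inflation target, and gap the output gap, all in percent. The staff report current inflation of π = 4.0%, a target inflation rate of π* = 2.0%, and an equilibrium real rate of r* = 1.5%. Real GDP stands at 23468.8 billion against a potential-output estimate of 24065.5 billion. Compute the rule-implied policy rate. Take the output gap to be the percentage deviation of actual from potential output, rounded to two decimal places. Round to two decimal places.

Output gap = 100 × (23468.8 − 24065.5) / 24065.5 = -2.48%.
R = 1.50 + 4.00 + 0.5 × (4.00 − 2.00) + 1 × (-2.48)
   = 1.50 + 4 + 1 − 2.48 = 4.02

4.02%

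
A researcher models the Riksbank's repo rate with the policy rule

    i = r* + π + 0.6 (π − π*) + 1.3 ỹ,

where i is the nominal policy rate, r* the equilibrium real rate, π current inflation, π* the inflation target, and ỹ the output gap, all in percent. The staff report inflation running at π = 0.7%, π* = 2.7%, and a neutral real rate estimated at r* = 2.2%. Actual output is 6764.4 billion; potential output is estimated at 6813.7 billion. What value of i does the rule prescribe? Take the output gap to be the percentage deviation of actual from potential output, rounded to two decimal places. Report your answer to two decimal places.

Output gap = 100 × (6764.4 − 6813.7) / 6813.7 = -0.72%.
i = 2.20 + 0.70 + 0.6 × (0.70 − 2.70) + 1.3 × (-0.72)
   = 2.20 + 0.7 − 1.2 − 0.936 = 0.76

0.76%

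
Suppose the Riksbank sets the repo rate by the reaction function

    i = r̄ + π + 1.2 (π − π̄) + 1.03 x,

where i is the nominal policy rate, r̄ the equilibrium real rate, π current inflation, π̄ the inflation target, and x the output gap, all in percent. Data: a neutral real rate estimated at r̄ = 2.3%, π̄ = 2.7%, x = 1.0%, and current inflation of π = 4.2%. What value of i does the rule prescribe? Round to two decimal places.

i = 2.3 + 4.2 + 1.2 × (4.2 − 2.7) + 1.03 × 1.0
   = 2.3 + 4.2 + 1.8 + 1.03 = 9.33

9.33%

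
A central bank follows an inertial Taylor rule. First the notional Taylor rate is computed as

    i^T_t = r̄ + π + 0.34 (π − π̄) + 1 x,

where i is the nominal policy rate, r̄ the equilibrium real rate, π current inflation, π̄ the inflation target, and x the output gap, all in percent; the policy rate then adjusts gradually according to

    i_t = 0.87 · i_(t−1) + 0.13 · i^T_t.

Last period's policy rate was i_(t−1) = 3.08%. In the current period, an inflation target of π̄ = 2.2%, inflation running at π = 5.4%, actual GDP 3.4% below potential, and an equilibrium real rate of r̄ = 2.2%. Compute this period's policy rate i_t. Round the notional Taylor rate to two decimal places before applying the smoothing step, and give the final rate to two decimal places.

3.37%

Output 3.4% below potential → x = -3.4.
i^T_t = 2.2 + 5.4 + 0.34 × (5.4 − 2.2) + 1 × (-3.4)
   = 2.2 + 5.4 + 1.088 − 3.4 = 5.29
i_t = 0.87 × 3.08 + 0.13 × 5.29 = 2.6796 + 0.6877 = 3.37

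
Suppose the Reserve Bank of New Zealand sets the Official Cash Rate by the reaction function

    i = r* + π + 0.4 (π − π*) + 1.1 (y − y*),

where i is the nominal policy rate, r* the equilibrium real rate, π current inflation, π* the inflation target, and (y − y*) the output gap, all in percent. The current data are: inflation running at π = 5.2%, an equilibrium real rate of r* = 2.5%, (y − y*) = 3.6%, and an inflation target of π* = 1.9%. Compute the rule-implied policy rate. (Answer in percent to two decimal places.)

i = 2.5 + 5.2 + 0.4 × (5.2 − 1.9) + 1.1 × 3.6
   = 2.5 + 5.2 + 1.32 + 3.96 = 12.98

12.98%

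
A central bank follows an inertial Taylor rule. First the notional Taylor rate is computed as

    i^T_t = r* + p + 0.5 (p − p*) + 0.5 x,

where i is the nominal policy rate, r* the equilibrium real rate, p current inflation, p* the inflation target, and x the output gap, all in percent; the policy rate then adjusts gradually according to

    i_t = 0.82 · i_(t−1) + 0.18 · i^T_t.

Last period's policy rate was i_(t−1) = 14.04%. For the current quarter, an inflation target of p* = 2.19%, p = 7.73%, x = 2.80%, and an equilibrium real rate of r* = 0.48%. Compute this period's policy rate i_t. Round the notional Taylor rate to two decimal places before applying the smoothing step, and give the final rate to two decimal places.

i^T_t = 0.48 + 7.73 + 0.5 × (7.73 − 2.19) + 0.5 × 2.80
   = 0.48 + 7.73 + 2.77 + 1.4 = 12.38
i_t = 0.82 × 14.04 + 0.18 × 12.38 = 11.5128 + 2.2284 = 13.74

13.74%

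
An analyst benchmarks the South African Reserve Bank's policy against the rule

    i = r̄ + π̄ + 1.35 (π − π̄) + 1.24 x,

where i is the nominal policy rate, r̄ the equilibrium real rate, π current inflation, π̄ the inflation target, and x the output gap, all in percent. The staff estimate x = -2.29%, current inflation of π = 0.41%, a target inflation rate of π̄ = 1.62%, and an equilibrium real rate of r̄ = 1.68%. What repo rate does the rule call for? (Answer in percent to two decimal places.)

i = 1.68 + 1.62 + 1.35 × (0.41 − 1.62) + 1.24 × (-2.29)
   = 1.68 + 1.62 − 1.6335 − 2.8396 = -1.17

-1.17%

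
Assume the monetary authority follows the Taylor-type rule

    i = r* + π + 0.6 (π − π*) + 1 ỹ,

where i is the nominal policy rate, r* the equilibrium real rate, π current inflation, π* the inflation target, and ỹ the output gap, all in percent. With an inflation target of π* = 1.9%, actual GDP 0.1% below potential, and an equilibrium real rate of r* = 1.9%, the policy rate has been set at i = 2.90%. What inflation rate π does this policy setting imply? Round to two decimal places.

1.40%

Output 0.1% below potential → ỹ = -0.1.
Collecting π: i = r* + (1 + 0.6) π − 0.6 π* + 1 ỹ
1.6 π = 2.90 − 1.9 + 0.6 × 1.9 − 1 × (-0.1) = 2.24
π = 2.24 / 1.6 = 1.40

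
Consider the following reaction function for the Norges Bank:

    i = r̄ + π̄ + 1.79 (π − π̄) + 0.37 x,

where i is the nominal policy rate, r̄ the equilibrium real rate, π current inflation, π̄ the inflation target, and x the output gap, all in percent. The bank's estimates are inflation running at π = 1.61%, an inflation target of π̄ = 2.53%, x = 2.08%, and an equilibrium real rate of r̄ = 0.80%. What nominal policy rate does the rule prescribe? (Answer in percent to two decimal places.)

i = 0.80 + 2.53 + 1.79 × (1.61 − 2.53) + 0.37 × 2.08
   = 0.80 + 2.53 − 1.6468 + 0.7696 = 2.45

2.45%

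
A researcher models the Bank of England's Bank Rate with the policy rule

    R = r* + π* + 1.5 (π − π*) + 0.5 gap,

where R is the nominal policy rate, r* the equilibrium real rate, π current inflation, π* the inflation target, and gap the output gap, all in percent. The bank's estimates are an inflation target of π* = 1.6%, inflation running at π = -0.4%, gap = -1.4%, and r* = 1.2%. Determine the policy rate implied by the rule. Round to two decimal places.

R = 1.2 + 1.6 + 1.5 × (-0.4 − 1.6) + 0.5 × (-1.4)
   = 1.2 + 1.6 − 3 − 0.7 = -0.90

-0.90%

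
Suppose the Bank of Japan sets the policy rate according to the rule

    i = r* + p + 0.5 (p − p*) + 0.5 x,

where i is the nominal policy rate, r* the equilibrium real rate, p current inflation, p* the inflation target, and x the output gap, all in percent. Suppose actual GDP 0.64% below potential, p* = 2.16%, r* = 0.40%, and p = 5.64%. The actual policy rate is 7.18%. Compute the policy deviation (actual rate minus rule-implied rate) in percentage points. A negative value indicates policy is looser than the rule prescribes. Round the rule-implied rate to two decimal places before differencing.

-0.28 pp

Output 0.64% below potential → x = -0.64.
i = 0.40 + 5.64 + 0.5 × (5.64 − 2.16) + 0.5 × (-0.64)
   = 0.40 + 5.64 + 1.74 − 0.32 = 7.46
Deviation = 7.18 − 7.46 = -0.28 pp.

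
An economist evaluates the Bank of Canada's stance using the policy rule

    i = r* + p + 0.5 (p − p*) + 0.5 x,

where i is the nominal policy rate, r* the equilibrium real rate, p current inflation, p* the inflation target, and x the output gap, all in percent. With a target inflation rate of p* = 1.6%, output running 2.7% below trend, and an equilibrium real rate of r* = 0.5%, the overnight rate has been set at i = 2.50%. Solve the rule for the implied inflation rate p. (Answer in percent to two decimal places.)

2.77%

Output 2.7% below potential → x = -2.7.
Collecting p: i = r* + (1 + 0.5) p − 0.5 p* + 0.5 x
1.5 p = 2.50 − 0.5 + 0.5 × 1.6 − 0.5 × (-2.7) = 4.15
p = 4.15 / 1.5 = 2.77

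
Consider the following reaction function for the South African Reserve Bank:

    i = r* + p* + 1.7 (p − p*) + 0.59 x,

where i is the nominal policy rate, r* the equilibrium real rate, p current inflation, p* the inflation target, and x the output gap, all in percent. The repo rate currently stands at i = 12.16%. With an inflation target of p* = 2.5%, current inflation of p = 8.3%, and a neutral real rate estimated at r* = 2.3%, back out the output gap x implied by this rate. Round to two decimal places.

0.59 x = 12.16 − 2.3 − 2.5 − 1.7 × (8.3 − 2.5) = -2.5
x = -2.5 / 0.59 = -4.24

-4.24%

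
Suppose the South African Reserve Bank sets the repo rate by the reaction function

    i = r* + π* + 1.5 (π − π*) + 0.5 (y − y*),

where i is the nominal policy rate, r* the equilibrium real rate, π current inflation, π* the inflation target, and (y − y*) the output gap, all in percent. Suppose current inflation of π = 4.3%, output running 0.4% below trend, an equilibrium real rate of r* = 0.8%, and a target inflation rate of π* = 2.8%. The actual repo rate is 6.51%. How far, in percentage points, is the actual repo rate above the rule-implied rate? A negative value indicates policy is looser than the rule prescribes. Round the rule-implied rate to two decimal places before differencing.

0.86 pp

Output 0.4% below potential → (y − y*) = -0.4.
i = 0.8 + 2.8 + 1.5 × (4.3 − 2.8) + 0.5 × (-0.4)
   = 0.8 + 2.8 + 2.25 − 0.2 = 5.65
Deviation = 6.51 − 5.65 = 0.86 pp.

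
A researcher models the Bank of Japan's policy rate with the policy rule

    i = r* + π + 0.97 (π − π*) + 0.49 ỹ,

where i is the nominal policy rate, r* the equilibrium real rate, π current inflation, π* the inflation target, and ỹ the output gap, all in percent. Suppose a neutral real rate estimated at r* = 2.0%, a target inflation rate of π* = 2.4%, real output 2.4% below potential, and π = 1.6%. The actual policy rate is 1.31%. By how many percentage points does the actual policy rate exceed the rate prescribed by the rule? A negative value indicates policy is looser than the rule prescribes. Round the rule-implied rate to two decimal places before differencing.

Output 2.4% below potential → ỹ = -2.4.
i = 2.0 + 1.6 + 0.97 × (1.6 − 2.4) + 0.49 × (-2.4)
   = 2.0 + 1.6 − 0.776 − 1.176 = 1.65
Deviation = 1.31 − 1.65 = -0.34 pp.

-0.34 pp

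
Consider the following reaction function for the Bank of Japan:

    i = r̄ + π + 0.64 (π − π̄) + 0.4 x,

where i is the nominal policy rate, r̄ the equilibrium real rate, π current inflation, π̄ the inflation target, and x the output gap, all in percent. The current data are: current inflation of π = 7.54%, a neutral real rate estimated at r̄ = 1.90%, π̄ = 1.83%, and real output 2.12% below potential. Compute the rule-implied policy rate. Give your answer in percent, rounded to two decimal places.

Output 2.12% below potential → x = -2.12.
i = 1.90 + 7.54 + 0.64 × (7.54 − 1.83) + 0.4 × (-2.12)
   = 1.90 + 7.54 + 3.6544 − 0.848 = 12.25

12.25%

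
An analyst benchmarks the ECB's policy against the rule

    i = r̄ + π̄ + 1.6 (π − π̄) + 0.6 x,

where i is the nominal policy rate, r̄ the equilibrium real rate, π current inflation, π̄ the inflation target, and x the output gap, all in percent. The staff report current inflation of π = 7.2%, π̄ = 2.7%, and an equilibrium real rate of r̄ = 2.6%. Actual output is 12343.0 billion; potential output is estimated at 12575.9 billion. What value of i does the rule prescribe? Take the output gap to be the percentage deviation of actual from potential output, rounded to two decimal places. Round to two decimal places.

11.39%

Output gap = 100 × (12343.0 − 12575.9) / 12575.9 = -1.85%.
i = 2.60 + 2.70 + 1.6 × (7.20 − 2.70) + 0.6 × (-1.85)
   = 2.60 + 2.7 + 7.2 − 1.11 = 11.39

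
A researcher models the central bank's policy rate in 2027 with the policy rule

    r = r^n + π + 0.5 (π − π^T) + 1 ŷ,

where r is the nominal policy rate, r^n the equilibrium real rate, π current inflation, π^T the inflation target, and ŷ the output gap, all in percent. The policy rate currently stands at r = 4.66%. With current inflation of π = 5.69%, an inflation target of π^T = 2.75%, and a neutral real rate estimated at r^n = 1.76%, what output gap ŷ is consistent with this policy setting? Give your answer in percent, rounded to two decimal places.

-4.26%

1 ŷ = 4.66 − 1.76 − 5.69 − 0.5 × (5.69 − 2.75) = -4.26
ŷ = -4.26 / 1 = -4.26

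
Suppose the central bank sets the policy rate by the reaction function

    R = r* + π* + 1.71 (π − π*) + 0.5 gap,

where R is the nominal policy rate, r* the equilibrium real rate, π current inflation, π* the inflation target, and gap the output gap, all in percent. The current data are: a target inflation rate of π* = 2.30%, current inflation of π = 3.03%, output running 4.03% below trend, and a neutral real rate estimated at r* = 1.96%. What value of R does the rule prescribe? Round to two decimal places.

3.49%

Output 4.03% below potential → gap = -4.03.
R = 1.96 + 2.30 + 1.71 × (3.03 − 2.30) + 0.5 × (-4.03)
   = 1.96 + 2.3 + 1.2483 − 2.015 = 3.49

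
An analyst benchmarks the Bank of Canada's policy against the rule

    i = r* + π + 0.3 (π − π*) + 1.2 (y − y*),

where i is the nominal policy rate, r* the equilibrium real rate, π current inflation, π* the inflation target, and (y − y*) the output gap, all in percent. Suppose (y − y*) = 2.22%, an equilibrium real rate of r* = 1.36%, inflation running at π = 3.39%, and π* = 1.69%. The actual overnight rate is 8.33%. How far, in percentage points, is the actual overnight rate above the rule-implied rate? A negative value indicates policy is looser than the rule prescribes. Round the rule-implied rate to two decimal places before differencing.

0.41 pp

i = 1.36 + 3.39 + 0.3 × (3.39 − 1.69) + 1.2 × 2.22
   = 1.36 + 3.39 + 0.51 + 2.664 = 7.92
Deviation = 8.33 − 7.92 = 0.41 pp.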